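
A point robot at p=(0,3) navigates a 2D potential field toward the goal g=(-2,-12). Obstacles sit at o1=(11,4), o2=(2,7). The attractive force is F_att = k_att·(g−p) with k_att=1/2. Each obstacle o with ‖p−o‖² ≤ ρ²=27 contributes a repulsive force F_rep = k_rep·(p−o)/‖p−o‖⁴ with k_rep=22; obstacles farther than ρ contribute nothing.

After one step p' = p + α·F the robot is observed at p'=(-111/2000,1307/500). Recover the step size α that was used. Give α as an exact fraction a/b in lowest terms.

α = 1/20

F_att = 1/2·(g−p) = 1/2·(-2,-15) = (-1.0000,-7.5000)
o1: d²=122 > ρ²=27 → inactive
o2: d²=20 ≤ ρ²=27; F_rep = 22·(-2,-4)/20² = (-0.1100,-0.2200)
F = F_att + ΣF_rep = (-1.1100,-7.7200)
Δp = p'−p = (-0.0555,-0.3860); α = Δx/Fx = (-111/2000) / (-111/100) = 1/20
check: Δy/Fy = (-193/500) / (-193/25) = 1/20 ✓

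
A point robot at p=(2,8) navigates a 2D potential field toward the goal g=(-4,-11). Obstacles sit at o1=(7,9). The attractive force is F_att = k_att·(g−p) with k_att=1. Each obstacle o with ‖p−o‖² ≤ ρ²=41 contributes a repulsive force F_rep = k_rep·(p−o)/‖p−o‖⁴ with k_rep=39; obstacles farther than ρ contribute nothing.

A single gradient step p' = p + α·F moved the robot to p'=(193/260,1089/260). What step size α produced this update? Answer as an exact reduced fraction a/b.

α = 1/5

F_att = 1·(g−p) = 1·(-6,-19) = (-6.0000,-19.0000)
o1: d²=26 ≤ ρ²=41; F_rep = 39·(-5,-1)/26² = (-0.2885,-0.0577)
F = F_att + ΣF_rep = (-6.2885,-19.0577)
Δp = p'−p = (-1.2577,-3.8115); α = Δx/Fx = (-327/260) / (-327/52) = 1/5
check: Δy/Fy = (-991/260) / (-991/52) = 1/5 ✓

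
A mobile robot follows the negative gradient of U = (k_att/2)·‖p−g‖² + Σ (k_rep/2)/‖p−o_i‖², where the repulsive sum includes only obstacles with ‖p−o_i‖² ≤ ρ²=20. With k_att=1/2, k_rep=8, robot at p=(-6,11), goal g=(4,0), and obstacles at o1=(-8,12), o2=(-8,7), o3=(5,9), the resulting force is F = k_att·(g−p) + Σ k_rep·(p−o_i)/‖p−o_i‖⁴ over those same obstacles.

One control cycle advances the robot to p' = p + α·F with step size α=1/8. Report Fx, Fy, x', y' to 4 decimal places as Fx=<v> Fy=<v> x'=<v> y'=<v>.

F_att = 1/2·(g−p) = 1/2·(10,-11) = (5.0000,-5.5000)
o1: d²=5 ≤ ρ²=20; F_rep = 8·(2,-1)/5² = (0.6400,-0.3200)
o2: d²=20 ≤ ρ²=20; F_rep = 8·(2,4)/20² = (0.0400,0.0800)
o3: d²=125 > ρ²=20 → inactive
F = F_att + ΣF_rep = (5.6800,-5.7400)
p' = p + 1/8·F = (-5.2900,10.2825)

Fx=5.6800 Fy=-5.7400 x'=-5.2900 y'=10.2825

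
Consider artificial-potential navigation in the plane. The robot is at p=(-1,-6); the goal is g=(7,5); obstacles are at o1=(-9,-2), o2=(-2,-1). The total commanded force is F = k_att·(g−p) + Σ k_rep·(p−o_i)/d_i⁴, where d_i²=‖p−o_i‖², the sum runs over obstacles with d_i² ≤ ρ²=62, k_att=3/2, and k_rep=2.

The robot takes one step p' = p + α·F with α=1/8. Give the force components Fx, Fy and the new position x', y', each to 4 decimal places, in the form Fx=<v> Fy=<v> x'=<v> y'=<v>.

Fx=12.0030 Fy=16.4852 x'=0.5004 y'=-3.9393

F_att = 3/2·(g−p) = 3/2·(8,11) = (12.0000,16.5000)
o1: d²=80 > ρ²=62 → inactive
o2: d²=26 ≤ ρ²=62; F_rep = 2·(1,-5)/26² = (0.0030,-0.0148)
F = F_att + ΣF_rep = (12.0030,16.4852)
p' = p + 1/8·F = (0.5004,-3.9393)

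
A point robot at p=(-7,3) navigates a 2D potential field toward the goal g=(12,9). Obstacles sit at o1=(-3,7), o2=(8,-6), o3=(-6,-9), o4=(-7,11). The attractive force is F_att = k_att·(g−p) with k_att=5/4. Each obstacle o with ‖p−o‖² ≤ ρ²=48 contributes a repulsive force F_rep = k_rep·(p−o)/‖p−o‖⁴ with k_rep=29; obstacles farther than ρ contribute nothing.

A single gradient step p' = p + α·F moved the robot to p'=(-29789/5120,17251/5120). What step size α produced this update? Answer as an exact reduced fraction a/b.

F_att = 5/4·(g−p) = 5/4·(19,6) = (23.7500,7.5000)
o1: d²=32 ≤ ρ²=48; F_rep = 29·(-4,-4)/32² = (-0.1133,-0.1133)
o2: d²=306 > ρ²=48 → inactive
o3: d²=145 > ρ²=48 → inactive
o4: d²=64 > ρ²=48 → inactive
F = F_att + ΣF_rep = (23.6367,7.3867)
Δp = p'−p = (1.1818,0.3693); α = Δx/Fx = (6051/5120) / (6051/256) = 1/20
check: Δy/Fy = (1891/5120) / (1891/256) = 1/20 ✓

α = 1/20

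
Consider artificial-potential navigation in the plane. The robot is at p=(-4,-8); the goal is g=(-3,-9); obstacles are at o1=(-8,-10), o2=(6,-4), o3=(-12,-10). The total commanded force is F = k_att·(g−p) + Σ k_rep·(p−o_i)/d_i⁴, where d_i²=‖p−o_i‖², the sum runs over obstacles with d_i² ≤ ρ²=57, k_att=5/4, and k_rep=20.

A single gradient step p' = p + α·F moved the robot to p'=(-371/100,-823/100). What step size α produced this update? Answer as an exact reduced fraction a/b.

α = 1/5

F_att = 5/4·(g−p) = 5/4·(1,-1) = (1.2500,-1.2500)
o1: d²=20 ≤ ρ²=57; F_rep = 20·(4,2)/20² = (0.2000,0.1000)
o2: d²=116 > ρ²=57 → inactive
o3: d²=68 > ρ²=57 → inactive
F = F_att + ΣF_rep = (1.4500,-1.1500)
Δp = p'−p = (0.2900,-0.2300); α = Δx/Fx = (29/100) / (29/20) = 1/5
check: Δy/Fy = (-23/100) / (-23/20) = 1/5 ✓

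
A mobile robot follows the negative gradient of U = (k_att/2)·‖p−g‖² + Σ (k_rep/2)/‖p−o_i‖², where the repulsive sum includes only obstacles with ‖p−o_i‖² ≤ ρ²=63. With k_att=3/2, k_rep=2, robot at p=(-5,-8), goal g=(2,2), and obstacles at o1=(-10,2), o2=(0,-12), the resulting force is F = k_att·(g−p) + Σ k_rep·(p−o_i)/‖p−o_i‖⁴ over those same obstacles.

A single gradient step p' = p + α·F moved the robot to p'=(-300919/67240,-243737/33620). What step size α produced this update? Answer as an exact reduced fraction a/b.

F_att = 3/2·(g−p) = 3/2·(7,10) = (10.5000,15.0000)
o1: d²=125 > ρ²=63 → inactive
o2: d²=41 ≤ ρ²=63; F_rep = 2·(-5,4)/41² = (-0.0059,0.0048)
F = F_att + ΣF_rep = (10.4941,15.0048)
Δp = p'−p = (0.5247,0.7502); α = Δx/Fx = (35281/67240) / (35281/3362) = 1/20
check: Δy/Fy = (25223/33620) / (25223/1681) = 1/20 ✓

α = 1/20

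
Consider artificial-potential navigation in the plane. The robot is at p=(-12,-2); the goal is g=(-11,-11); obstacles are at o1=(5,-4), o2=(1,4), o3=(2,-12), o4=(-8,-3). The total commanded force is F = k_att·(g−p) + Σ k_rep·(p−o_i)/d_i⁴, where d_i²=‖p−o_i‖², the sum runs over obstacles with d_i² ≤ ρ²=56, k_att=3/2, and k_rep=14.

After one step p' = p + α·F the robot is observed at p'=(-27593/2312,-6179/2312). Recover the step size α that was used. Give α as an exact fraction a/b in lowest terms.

F_att = 3/2·(g−p) = 3/2·(1,-9) = (1.5000,-13.5000)
o1: d²=293 > ρ²=56 → inactive
o2: d²=205 > ρ²=56 → inactive
o3: d²=296 > ρ²=56 → inactive
o4: d²=17 ≤ ρ²=56; F_rep = 14·(-4,1)/17² = (-0.1938,0.0484)
F = F_att + ΣF_rep = (1.3062,-13.4516)
Δp = p'−p = (0.0653,-0.6726); α = Δx/Fx = (151/2312) / (755/578) = 1/20
check: Δy/Fy = (-1555/2312) / (-7775/578) = 1/20 ✓

α = 1/20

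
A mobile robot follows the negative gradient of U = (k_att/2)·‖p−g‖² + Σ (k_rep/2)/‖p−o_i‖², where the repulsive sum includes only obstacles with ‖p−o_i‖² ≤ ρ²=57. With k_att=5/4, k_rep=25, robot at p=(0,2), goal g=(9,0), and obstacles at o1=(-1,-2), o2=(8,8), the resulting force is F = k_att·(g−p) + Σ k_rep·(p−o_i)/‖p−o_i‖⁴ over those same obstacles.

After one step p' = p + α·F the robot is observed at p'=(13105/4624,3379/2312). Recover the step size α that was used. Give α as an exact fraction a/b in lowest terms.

α = 1/4

F_att = 5/4·(g−p) = 5/4·(9,-2) = (11.2500,-2.5000)
o1: d²=17 ≤ ρ²=57; F_rep = 25·(1,4)/17² = (0.0865,0.3460)
o2: d²=100 > ρ²=57 → inactive
F = F_att + ΣF_rep = (11.3365,-2.1540)
Δp = p'−p = (2.8341,-0.5385); α = Δx/Fx = (13105/4624) / (13105/1156) = 1/4
check: Δy/Fy = (-1245/2312) / (-1245/578) = 1/4 ✓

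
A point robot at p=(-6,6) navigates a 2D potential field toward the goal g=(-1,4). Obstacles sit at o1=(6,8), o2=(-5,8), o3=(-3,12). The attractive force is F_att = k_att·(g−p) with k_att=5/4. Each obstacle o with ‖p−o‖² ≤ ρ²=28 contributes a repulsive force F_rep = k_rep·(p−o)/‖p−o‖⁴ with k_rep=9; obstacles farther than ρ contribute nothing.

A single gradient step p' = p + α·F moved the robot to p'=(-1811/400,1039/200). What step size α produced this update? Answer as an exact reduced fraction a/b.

F_att = 5/4·(g−p) = 5/4·(5,-2) = (6.2500,-2.5000)
o1: d²=148 > ρ²=28 → inactive
o2: d²=5 ≤ ρ²=28; F_rep = 9·(-1,-2)/5² = (-0.3600,-0.7200)
o3: d²=45 > ρ²=28 → inactive
F = F_att + ΣF_rep = (5.8900,-3.2200)
Δp = p'−p = (1.4725,-0.8050); α = Δx/Fx = (589/400) / (589/100) = 1/4
check: Δy/Fy = (-161/200) / (-161/50) = 1/4 ✓

α = 1/4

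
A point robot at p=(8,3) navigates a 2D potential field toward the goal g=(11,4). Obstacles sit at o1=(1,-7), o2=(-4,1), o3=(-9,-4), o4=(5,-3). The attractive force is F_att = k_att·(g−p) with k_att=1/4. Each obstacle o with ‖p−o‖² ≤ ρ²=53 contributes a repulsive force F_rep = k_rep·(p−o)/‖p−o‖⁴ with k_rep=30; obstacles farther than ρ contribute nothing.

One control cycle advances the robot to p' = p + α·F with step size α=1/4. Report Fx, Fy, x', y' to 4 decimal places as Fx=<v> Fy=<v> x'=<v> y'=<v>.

Fx=0.7944 Fy=0.3389 x'=8.1986 y'=3.0847

F_att = 1/4·(g−p) = 1/4·(3,1) = (0.7500,0.2500)
o1: d²=149 > ρ²=53 → inactive
o2: d²=148 > ρ²=53 → inactive
o3: d²=338 > ρ²=53 → inactive
o4: d²=45 ≤ ρ²=53; F_rep = 30·(3,6)/45² = (0.0444,0.0889)
F = F_att + ΣF_rep = (0.7944,0.3389)
p' = p + 1/4·F = (8.1986,3.0847)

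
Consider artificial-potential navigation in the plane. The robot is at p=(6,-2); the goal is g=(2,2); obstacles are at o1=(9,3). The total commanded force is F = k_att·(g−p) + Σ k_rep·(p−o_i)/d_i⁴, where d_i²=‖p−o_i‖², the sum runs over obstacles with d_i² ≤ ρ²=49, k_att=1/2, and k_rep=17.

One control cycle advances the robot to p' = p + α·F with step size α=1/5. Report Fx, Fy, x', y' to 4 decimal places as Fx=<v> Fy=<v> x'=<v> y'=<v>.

F_att = 1/2·(g−p) = 1/2·(-4,4) = (-2.0000,2.0000)
o1: d²=34 ≤ ρ²=49; F_rep = 17·(-3,-5)/34² = (-0.0441,-0.0735)
F = F_att + ΣF_rep = (-2.0441,1.9265)
p' = p + 1/5·F = (5.5912,-1.6147)

Fx=-2.0441 Fy=1.9265 x'=5.5912 y'=-1.6147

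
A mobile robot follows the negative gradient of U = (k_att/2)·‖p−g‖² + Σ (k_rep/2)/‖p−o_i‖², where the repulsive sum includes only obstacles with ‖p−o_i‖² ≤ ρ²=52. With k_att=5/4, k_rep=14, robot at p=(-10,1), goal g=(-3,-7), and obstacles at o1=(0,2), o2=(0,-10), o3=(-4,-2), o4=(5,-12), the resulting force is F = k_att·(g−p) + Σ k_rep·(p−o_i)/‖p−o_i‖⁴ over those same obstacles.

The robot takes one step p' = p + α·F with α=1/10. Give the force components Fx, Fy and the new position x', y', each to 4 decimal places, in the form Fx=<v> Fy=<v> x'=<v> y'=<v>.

F_att = 5/4·(g−p) = 5/4·(7,-8) = (8.7500,-10.0000)
o1: d²=101 > ρ²=52 → inactive
o2: d²=221 > ρ²=52 → inactive
o3: d²=45 ≤ ρ²=52; F_rep = 14·(-6,3)/45² = (-0.0415,0.0207)
o4: d²=394 > ρ²=52 → inactive
F = F_att + ΣF_rep = (8.7085,-9.9793)
p' = p + 1/10·F = (-9.1291,0.0021)

Fx=8.7085 Fy=-9.9793 x'=-9.1291 y'=0.0021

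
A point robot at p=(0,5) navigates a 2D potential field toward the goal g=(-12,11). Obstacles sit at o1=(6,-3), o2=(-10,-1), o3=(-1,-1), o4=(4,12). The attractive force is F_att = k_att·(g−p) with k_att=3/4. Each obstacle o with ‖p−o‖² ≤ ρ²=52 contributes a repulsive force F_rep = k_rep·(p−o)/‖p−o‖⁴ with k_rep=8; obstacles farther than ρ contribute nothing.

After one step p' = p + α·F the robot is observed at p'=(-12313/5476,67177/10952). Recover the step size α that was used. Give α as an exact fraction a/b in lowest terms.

F_att = 3/4·(g−p) = 3/4·(-12,6) = (-9.0000,4.5000)
o1: d²=100 > ρ²=52 → inactive
o2: d²=136 > ρ²=52 → inactive
o3: d²=37 ≤ ρ²=52; F_rep = 8·(1,6)/37² = (0.0058,0.0351)
o4: d²=65 > ρ²=52 → inactive
F = F_att + ΣF_rep = (-8.9942,4.5351)
Δp = p'−p = (-2.2485,1.1338); α = Δx/Fx = (-12313/5476) / (-12313/1369) = 1/4
check: Δy/Fy = (12417/10952) / (12417/2738) = 1/4 ✓

α = 1/4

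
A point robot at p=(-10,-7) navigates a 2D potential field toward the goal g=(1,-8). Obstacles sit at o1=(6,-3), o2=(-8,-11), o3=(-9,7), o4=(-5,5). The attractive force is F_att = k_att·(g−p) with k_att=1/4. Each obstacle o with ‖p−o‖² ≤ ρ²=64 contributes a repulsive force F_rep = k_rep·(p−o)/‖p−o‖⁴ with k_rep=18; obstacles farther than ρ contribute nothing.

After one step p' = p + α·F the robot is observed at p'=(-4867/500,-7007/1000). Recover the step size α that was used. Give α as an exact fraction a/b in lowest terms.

F_att = 1/4·(g−p) = 1/4·(11,-1) = (2.7500,-0.2500)
o1: d²=272 > ρ²=64 → inactive
o2: d²=20 ≤ ρ²=64; F_rep = 18·(-2,4)/20² = (-0.0900,0.1800)
o3: d²=197 > ρ²=64 → inactive
o4: d²=169 > ρ²=64 → inactive
F = F_att + ΣF_rep = (2.6600,-0.0700)
Δp = p'−p = (0.2660,-0.0070); α = Δx/Fx = (133/500) / (133/50) = 1/10
check: Δy/Fy = (-7/1000) / (-7/100) = 1/10 ✓

α = 1/10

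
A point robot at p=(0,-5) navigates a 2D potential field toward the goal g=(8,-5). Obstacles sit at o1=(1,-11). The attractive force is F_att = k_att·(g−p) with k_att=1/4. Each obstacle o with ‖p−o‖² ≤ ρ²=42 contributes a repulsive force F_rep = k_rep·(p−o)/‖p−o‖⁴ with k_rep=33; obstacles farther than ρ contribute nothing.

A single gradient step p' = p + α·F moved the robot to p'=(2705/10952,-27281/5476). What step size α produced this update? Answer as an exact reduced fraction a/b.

F_att = 1/4·(g−p) = 1/4·(8,0) = (2.0000,0.0000)
o1: d²=37 ≤ ρ²=42; F_rep = 33·(-1,6)/37² = (-0.0241,0.1446)
F = F_att + ΣF_rep = (1.9759,0.1446)
Δp = p'−p = (0.2470,0.0181); α = Δx/Fx = (2705/10952) / (2705/1369) = 1/8
check: Δy/Fy = (99/5476) / (198/1369) = 1/8 ✓

α = 1/8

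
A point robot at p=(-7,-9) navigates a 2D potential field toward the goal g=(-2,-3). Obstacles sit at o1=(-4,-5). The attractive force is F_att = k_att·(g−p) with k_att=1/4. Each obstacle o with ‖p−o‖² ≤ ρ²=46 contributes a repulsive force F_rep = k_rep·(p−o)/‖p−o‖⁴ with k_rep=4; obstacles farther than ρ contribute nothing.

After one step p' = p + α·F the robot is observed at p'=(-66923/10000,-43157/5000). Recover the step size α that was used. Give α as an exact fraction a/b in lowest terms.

α = 1/4

F_att = 1/4·(g−p) = 1/4·(5,6) = (1.2500,1.5000)
o1: d²=25 ≤ ρ²=46; F_rep = 4·(-3,-4)/25² = (-0.0192,-0.0256)
F = F_att + ΣF_rep = (1.2308,1.4744)
Δp = p'−p = (0.3077,0.3686); α = Δx/Fx = (3077/10000) / (3077/2500) = 1/4
check: Δy/Fy = (1843/5000) / (1843/1250) = 1/4 ✓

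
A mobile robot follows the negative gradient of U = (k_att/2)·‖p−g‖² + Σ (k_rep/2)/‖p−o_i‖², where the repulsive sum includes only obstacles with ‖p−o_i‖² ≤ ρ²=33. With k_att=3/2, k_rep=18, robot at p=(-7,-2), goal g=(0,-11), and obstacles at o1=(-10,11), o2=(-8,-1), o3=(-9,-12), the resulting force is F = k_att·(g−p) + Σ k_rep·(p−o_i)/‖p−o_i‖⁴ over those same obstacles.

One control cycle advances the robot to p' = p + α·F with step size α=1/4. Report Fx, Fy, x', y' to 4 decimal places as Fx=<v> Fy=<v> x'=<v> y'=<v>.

Fx=15.0000 Fy=-18.0000 x'=-3.2500 y'=-6.5000

F_att = 3/2·(g−p) = 3/2·(7,-9) = (10.5000,-13.5000)
o1: d²=178 > ρ²=33 → inactive
o2: d²=2 ≤ ρ²=33; F_rep = 18·(1,-1)/2² = (4.5000,-4.5000)
o3: d²=104 > ρ²=33 → inactive
F = F_att + ΣF_rep = (15.0000,-18.0000)
p' = p + 1/4·F = (-3.2500,-6.5000)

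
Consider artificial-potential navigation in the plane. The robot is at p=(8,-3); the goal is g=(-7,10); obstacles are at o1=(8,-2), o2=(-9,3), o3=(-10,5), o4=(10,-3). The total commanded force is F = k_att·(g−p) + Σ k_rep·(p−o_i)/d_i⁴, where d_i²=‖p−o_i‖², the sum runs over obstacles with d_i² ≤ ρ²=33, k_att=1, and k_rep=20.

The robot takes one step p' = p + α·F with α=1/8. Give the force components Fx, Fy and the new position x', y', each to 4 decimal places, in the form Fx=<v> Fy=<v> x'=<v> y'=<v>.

Fx=-17.5000 Fy=-7.0000 x'=5.8125 y'=-3.8750

F_att = 1·(g−p) = 1·(-15,13) = (-15.0000,13.0000)
o1: d²=1 ≤ ρ²=33; F_rep = 20·(0,-1)/1² = (0.0000,-20.0000)
o2: d²=325 > ρ²=33 → inactive
o3: d²=388 > ρ²=33 → inactive
o4: d²=4 ≤ ρ²=33; F_rep = 20·(-2,0)/4² = (-2.5000,0.0000)
F = F_att + ΣF_rep = (-17.5000,-7.0000)
p' = p + 1/8·F = (5.8125,-3.8750)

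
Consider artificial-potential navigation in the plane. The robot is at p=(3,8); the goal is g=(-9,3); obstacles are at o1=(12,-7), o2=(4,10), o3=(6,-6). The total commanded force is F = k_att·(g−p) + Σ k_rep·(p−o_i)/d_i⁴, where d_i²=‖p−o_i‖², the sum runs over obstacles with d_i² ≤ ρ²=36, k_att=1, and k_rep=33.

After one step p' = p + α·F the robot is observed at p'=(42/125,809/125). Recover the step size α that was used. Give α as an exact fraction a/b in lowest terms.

F_att = 1·(g−p) = 1·(-12,-5) = (-12.0000,-5.0000)
o1: d²=306 > ρ²=36 → inactive
o2: d²=5 ≤ ρ²=36; F_rep = 33·(-1,-2)/5² = (-1.3200,-2.6400)
o3: d²=205 > ρ²=36 → inactive
F = F_att + ΣF_rep = (-13.3200,-7.6400)
Δp = p'−p = (-2.6640,-1.5280); α = Δx/Fx = (-333/125) / (-333/25) = 1/5
check: Δy/Fy = (-191/125) / (-191/25) = 1/5 ✓

α = 1/5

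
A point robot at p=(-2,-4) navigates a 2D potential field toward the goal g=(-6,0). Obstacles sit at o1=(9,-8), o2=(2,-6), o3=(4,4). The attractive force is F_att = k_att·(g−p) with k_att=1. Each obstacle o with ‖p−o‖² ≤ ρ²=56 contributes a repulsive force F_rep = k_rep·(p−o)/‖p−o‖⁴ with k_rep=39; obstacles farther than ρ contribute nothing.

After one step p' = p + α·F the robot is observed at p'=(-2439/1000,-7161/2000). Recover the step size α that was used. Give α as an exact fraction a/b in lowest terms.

F_att = 1·(g−p) = 1·(-4,4) = (-4.0000,4.0000)
o1: d²=137 > ρ²=56 → inactive
o2: d²=20 ≤ ρ²=56; F_rep = 39·(-4,2)/20² = (-0.3900,0.1950)
o3: d²=100 > ρ²=56 → inactive
F = F_att + ΣF_rep = (-4.3900,4.1950)
Δp = p'−p = (-0.4390,0.4195); α = Δx/Fx = (-439/1000) / (-439/100) = 1/10
check: Δy/Fy = (839/2000) / (839/200) = 1/10 ✓

α = 1/10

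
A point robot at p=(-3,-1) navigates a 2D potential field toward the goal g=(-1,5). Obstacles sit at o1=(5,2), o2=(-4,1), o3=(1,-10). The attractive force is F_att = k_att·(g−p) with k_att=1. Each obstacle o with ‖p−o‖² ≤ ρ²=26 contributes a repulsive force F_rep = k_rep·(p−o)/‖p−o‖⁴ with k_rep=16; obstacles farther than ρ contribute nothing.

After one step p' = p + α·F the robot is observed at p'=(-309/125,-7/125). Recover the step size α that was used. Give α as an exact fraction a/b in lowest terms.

α = 1/5

F_att = 1·(g−p) = 1·(2,6) = (2.0000,6.0000)
o1: d²=73 > ρ²=26 → inactive
o2: d²=5 ≤ ρ²=26; F_rep = 16·(1,-2)/5² = (0.6400,-1.2800)
o3: d²=97 > ρ²=26 → inactive
F = F_att + ΣF_rep = (2.6400,4.7200)
Δp = p'−p = (0.5280,0.9440); α = Δx/Fx = (66/125) / (66/25) = 1/5
check: Δy/Fy = (118/125) / (118/25) = 1/5 ✓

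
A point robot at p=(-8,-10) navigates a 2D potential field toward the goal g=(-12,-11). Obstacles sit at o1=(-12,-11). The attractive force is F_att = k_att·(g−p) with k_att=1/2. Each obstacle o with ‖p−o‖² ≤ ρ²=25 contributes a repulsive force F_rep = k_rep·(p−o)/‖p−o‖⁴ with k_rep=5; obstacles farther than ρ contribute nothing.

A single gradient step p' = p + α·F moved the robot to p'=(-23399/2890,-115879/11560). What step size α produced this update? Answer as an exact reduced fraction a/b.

α = 1/20

F_att = 1/2·(g−p) = 1/2·(-4,-1) = (-2.0000,-0.5000)
o1: d²=17 ≤ ρ²=25; F_rep = 5·(4,1)/17² = (0.0692,0.0173)
F = F_att + ΣF_rep = (-1.9308,-0.4827)
Δp = p'−p = (-0.0965,-0.0241); α = Δx/Fx = (-279/2890) / (-558/289) = 1/20
check: Δy/Fy = (-279/11560) / (-279/578) = 1/20 ✓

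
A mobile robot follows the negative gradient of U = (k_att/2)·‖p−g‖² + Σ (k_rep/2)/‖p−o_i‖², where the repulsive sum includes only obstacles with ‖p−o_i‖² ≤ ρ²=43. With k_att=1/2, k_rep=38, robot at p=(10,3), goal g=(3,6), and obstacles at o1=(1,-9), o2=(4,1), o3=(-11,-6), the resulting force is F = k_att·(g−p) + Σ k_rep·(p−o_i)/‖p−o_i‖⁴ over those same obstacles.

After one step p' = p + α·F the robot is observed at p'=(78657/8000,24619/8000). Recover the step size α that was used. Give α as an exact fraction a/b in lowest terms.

F_att = 1/2·(g−p) = 1/2·(-7,3) = (-3.5000,1.5000)
o1: d²=225 > ρ²=43 → inactive
o2: d²=40 ≤ ρ²=43; F_rep = 38·(6,2)/40² = (0.1425,0.0475)
o3: d²=522 > ρ²=43 → inactive
F = F_att + ΣF_rep = (-3.3575,1.5475)
Δp = p'−p = (-0.1679,0.0774); α = Δx/Fx = (-1343/8000) / (-1343/400) = 1/20
check: Δy/Fy = (619/8000) / (619/400) = 1/20 ✓

α = 1/20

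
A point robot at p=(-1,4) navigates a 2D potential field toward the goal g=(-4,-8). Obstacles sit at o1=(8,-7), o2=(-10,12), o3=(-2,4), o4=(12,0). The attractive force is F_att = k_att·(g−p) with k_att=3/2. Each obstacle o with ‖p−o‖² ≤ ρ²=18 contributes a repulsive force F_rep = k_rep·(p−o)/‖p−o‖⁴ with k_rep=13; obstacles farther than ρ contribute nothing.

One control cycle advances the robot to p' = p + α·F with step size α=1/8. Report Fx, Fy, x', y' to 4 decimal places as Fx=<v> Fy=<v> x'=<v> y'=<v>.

F_att = 3/2·(g−p) = 3/2·(-3,-12) = (-4.5000,-18.0000)
o1: d²=202 > ρ²=18 → inactive
o2: d²=145 > ρ²=18 → inactive
o3: d²=1 ≤ ρ²=18; F_rep = 13·(1,0)/1² = (13.0000,0.0000)
o4: d²=185 > ρ²=18 → inactive
F = F_att + ΣF_rep = (8.5000,-18.0000)
p' = p + 1/8·F = (0.0625,1.7500)

Fx=8.5000 Fy=-18.0000 x'=0.0625 y'=1.7500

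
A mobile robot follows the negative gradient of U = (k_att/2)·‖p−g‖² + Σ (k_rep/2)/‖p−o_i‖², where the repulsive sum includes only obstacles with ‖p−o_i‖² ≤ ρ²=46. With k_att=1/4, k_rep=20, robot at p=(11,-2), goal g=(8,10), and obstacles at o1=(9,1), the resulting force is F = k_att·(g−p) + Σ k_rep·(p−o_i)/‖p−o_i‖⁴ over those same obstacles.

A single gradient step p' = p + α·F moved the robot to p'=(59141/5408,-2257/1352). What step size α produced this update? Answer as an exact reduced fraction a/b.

F_att = 1/4·(g−p) = 1/4·(-3,12) = (-0.7500,3.0000)
o1: d²=13 ≤ ρ²=46; F_rep = 20·(2,-3)/13² = (0.2367,-0.3550)
F = F_att + ΣF_rep = (-0.5133,2.6450)
Δp = p'−p = (-0.0642,0.3306); α = Δx/Fx = (-347/5408) / (-347/676) = 1/8
check: Δy/Fy = (447/1352) / (447/169) = 1/8 ✓

α = 1/8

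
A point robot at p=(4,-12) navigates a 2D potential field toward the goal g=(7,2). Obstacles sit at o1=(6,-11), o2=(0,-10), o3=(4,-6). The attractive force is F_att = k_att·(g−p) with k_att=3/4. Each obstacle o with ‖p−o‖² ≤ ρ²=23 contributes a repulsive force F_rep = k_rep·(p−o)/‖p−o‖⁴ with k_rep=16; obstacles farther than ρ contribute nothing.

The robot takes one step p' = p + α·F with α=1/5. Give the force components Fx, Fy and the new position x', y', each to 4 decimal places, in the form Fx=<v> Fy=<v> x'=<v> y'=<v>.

F_att = 3/4·(g−p) = 3/4·(3,14) = (2.2500,10.5000)
o1: d²=5 ≤ ρ²=23; F_rep = 16·(-2,-1)/5² = (-1.2800,-0.6400)
o2: d²=20 ≤ ρ²=23; F_rep = 16·(4,-2)/20² = (0.1600,-0.0800)
o3: d²=36 > ρ²=23 → inactive
F = F_att + ΣF_rep = (1.1300,9.7800)
p' = p + 1/5·F = (4.2260,-10.0440)

Fx=1.1300 Fy=9.7800 x'=4.2260 y'=-10.0440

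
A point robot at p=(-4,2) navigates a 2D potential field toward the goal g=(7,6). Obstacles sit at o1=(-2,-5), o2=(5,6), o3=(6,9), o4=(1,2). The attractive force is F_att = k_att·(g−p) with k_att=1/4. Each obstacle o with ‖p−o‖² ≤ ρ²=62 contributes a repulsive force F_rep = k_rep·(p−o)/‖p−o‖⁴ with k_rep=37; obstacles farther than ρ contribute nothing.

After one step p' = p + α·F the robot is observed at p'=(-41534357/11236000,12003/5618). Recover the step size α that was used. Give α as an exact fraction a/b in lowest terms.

α = 1/8

F_att = 1/4·(g−p) = 1/4·(11,4) = (2.7500,1.0000)
o1: d²=53 ≤ ρ²=62; F_rep = 37·(-2,7)/53² = (-0.0263,0.0922)
o2: d²=97 > ρ²=62 → inactive
o3: d²=149 > ρ²=62 → inactive
o4: d²=25 ≤ ρ²=62; F_rep = 37·(-5,0)/25² = (-0.2960,0.0000)
F = F_att + ΣF_rep = (2.4277,1.0922)
Δp = p'−p = (0.3035,0.1365); α = Δx/Fx = (3409643/11236000) / (3409643/1404500) = 1/8
check: Δy/Fy = (767/5618) / (3068/2809) = 1/8 ✓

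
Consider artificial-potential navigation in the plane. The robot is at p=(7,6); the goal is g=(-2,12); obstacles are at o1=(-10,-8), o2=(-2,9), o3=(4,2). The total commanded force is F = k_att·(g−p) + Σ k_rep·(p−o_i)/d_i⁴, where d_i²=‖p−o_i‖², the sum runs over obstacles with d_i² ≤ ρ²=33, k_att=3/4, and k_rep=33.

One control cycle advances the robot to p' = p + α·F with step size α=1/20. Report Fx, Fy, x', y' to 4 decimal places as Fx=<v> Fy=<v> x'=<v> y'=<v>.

Fx=-6.5916 Fy=4.7112 x'=6.6704 y'=6.2356

F_att = 3/4·(g−p) = 3/4·(-9,6) = (-6.7500,4.5000)
o1: d²=485 > ρ²=33 → inactive
o2: d²=90 > ρ²=33 → inactive
o3: d²=25 ≤ ρ²=33; F_rep = 33·(3,4)/25² = (0.1584,0.2112)
F = F_att + ΣF_rep = (-6.5916,4.7112)
p' = p + 1/20·F = (6.6704,6.2356)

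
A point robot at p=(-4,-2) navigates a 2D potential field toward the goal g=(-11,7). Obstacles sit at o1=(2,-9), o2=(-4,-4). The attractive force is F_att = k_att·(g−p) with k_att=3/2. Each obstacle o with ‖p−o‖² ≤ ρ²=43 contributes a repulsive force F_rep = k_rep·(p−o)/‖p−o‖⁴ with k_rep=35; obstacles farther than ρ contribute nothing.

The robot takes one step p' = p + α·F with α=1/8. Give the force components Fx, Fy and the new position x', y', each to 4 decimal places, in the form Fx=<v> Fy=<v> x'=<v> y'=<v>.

Fx=-10.5000 Fy=17.8750 x'=-5.3125 y'=0.2344

F_att = 3/2·(g−p) = 3/2·(-7,9) = (-10.5000,13.5000)
o1: d²=85 > ρ²=43 → inactive
o2: d²=4 ≤ ρ²=43; F_rep = 35·(0,2)/4² = (0.0000,4.3750)
F = F_att + ΣF_rep = (-10.5000,17.8750)
p' = p + 1/8·F = (-5.3125,0.2344)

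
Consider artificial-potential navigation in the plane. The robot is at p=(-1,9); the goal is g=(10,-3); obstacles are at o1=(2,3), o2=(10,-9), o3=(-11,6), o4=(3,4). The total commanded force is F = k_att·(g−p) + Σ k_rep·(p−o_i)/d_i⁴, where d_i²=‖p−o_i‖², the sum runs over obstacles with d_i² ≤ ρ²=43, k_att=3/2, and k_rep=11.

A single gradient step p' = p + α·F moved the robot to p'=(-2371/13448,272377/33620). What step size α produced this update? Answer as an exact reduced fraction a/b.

α = 1/20

F_att = 3/2·(g−p) = 3/2·(11,-12) = (16.5000,-18.0000)
o1: d²=45 > ρ²=43 → inactive
o2: d²=445 > ρ²=43 → inactive
o3: d²=109 > ρ²=43 → inactive
o4: d²=41 ≤ ρ²=43; F_rep = 11·(-4,5)/41² = (-0.0262,0.0327)
F = F_att + ΣF_rep = (16.4738,-17.9673)
Δp = p'−p = (0.8237,-0.8984); α = Δx/Fx = (11077/13448) / (55385/3362) = 1/20
check: Δy/Fy = (-30203/33620) / (-30203/1681) = 1/20 ✓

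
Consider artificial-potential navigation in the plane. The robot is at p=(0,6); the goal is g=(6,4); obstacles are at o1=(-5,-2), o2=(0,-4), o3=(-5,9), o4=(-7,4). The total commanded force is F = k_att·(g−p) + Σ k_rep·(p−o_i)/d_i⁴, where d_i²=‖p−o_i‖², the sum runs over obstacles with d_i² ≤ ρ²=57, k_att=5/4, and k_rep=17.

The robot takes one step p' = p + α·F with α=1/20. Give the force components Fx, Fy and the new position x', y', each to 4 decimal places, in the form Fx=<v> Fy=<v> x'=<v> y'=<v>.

F_att = 5/4·(g−p) = 5/4·(6,-2) = (7.5000,-2.5000)
o1: d²=89 > ρ²=57 → inactive
o2: d²=100 > ρ²=57 → inactive
o3: d²=34 ≤ ρ²=57; F_rep = 17·(5,-3)/34² = (0.0735,-0.0441)
o4: d²=53 ≤ ρ²=57; F_rep = 17·(7,2)/53² = (0.0424,0.0121)
F = F_att + ΣF_rep = (7.6159,-2.5320)
p' = p + 1/20·F = (0.3808,5.8734)

Fx=7.6159 Fy=-2.5320 x'=0.3808 y'=5.8734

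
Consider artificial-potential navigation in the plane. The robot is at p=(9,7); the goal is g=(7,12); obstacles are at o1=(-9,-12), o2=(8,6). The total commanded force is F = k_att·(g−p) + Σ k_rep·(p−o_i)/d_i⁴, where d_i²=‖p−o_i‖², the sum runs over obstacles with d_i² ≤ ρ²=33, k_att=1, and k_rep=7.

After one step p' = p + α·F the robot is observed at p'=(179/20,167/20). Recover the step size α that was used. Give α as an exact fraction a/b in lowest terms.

α = 1/5

F_att = 1·(g−p) = 1·(-2,5) = (-2.0000,5.0000)
o1: d²=685 > ρ²=33 → inactive
o2: d²=2 ≤ ρ²=33; F_rep = 7·(1,1)/2² = (1.7500,1.7500)
F = F_att + ΣF_rep = (-0.2500,6.7500)
Δp = p'−p = (-0.0500,1.3500); α = Δx/Fx = (-1/20) / (-1/4) = 1/5
check: Δy/Fy = (27/20) / (27/4) = 1/5 ✓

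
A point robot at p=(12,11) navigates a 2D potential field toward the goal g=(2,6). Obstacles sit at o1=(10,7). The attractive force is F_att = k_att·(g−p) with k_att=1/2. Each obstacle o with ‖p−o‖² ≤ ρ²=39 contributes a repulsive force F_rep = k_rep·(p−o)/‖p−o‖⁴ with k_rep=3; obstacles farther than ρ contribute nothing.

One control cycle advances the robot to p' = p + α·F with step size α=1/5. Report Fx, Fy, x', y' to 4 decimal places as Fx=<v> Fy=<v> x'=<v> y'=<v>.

Fx=-4.9850 Fy=-2.4700 x'=11.0030 y'=10.5060

F_att = 1/2·(g−p) = 1/2·(-10,-5) = (-5.0000,-2.5000)
o1: d²=20 ≤ ρ²=39; F_rep = 3·(2,4)/20² = (0.0150,0.0300)
F = F_att + ΣF_rep = (-4.9850,-2.4700)
p' = p + 1/5·F = (11.0030,10.5060)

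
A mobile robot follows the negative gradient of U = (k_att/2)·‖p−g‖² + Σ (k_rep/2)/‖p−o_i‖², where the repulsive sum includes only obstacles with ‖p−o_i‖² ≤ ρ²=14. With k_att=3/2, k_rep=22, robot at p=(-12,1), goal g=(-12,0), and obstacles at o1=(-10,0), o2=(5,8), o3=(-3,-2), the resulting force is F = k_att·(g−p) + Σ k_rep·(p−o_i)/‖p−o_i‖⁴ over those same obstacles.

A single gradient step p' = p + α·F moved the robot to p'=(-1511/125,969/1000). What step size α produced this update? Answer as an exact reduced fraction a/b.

α = 1/20

F_att = 3/2·(g−p) = 3/2·(0,-1) = (0.0000,-1.5000)
o1: d²=5 ≤ ρ²=14; F_rep = 22·(-2,1)/5² = (-1.7600,0.8800)
o2: d²=338 > ρ²=14 → inactive
o3: d²=90 > ρ²=14 → inactive
F = F_att + ΣF_rep = (-1.7600,-0.6200)
Δp = p'−p = (-0.0880,-0.0310); α = Δx/Fx = (-11/125) / (-44/25) = 1/20
check: Δy/Fy = (-31/1000) / (-31/50) = 1/20 ✓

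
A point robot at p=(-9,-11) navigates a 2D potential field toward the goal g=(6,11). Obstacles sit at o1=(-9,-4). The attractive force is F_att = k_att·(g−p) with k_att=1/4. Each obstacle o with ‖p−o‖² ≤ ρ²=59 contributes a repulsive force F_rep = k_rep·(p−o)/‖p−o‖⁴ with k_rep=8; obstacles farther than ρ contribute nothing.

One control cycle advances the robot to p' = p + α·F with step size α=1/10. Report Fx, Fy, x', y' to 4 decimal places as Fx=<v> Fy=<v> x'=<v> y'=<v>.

F_att = 1/4·(g−p) = 1/4·(15,22) = (3.7500,5.5000)
o1: d²=49 ≤ ρ²=59; F_rep = 8·(0,-7)/49² = (0.0000,-0.0233)
F = F_att + ΣF_rep = (3.7500,5.4767)
p' = p + 1/10·F = (-8.6250,-10.4523)

Fx=3.7500 Fy=5.4767 x'=-8.6250 y'=-10.4523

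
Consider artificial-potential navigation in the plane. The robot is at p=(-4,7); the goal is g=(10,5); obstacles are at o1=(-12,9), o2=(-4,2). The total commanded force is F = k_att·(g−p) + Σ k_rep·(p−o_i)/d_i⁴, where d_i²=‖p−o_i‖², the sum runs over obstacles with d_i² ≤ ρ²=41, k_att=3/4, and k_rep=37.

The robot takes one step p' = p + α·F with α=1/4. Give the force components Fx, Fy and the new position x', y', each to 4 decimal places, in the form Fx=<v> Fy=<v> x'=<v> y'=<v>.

F_att = 3/4·(g−p) = 3/4·(14,-2) = (10.5000,-1.5000)
o1: d²=68 > ρ²=41 → inactive
o2: d²=25 ≤ ρ²=41; F_rep = 37·(0,5)/25² = (0.0000,0.2960)
F = F_att + ΣF_rep = (10.5000,-1.2040)
p' = p + 1/4·F = (-1.3750,6.6990)

Fx=10.5000 Fy=-1.2040 x'=-1.3750 y'=6.6990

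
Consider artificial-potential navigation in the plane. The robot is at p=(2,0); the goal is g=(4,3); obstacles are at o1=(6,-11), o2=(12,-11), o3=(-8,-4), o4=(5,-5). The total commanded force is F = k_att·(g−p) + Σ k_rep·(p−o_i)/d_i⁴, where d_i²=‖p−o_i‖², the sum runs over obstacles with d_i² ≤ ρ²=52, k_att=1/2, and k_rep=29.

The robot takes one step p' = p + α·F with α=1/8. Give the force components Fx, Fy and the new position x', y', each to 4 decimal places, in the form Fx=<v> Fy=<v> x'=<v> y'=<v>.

F_att = 1/2·(g−p) = 1/2·(2,3) = (1.0000,1.5000)
o1: d²=137 > ρ²=52 → inactive
o2: d²=221 > ρ²=52 → inactive
o3: d²=116 > ρ²=52 → inactive
o4: d²=34 ≤ ρ²=52; F_rep = 29·(-3,5)/34² = (-0.0753,0.1254)
F = F_att + ΣF_rep = (0.9247,1.6254)
p' = p + 1/8·F = (2.1156,0.2032)

Fx=0.9247 Fy=1.6254 x'=2.1156 y'=0.2032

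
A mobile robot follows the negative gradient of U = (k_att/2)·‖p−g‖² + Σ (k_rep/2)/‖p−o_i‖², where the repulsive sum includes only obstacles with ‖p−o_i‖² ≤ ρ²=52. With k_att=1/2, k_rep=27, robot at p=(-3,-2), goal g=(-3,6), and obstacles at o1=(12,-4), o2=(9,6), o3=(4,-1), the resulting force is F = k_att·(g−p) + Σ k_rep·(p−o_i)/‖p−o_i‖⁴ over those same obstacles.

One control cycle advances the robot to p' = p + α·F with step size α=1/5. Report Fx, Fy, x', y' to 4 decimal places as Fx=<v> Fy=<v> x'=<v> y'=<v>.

F_att = 1/2·(g−p) = 1/2·(0,8) = (0.0000,4.0000)
o1: d²=229 > ρ²=52 → inactive
o2: d²=208 > ρ²=52 → inactive
o3: d²=50 ≤ ρ²=52; F_rep = 27·(-7,-1)/50² = (-0.0756,-0.0108)
F = F_att + ΣF_rep = (-0.0756,3.9892)
p' = p + 1/5·F = (-3.0151,-1.2022)

Fx=-0.0756 Fy=3.9892 x'=-3.0151 y'=-1.2022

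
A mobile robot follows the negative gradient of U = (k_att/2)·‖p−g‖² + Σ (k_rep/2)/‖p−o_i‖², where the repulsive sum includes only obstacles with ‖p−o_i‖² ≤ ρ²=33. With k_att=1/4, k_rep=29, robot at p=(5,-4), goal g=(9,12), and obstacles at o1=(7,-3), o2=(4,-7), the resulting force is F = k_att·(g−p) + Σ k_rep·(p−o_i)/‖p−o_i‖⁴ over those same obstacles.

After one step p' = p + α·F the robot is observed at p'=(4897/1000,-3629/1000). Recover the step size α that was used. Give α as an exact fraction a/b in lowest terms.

α = 1/10

F_att = 1/4·(g−p) = 1/4·(4,16) = (1.0000,4.0000)
o1: d²=5 ≤ ρ²=33; F_rep = 29·(-2,-1)/5² = (-2.3200,-1.1600)
o2: d²=10 ≤ ρ²=33; F_rep = 29·(1,3)/10² = (0.2900,0.8700)
F = F_att + ΣF_rep = (-1.0300,3.7100)
Δp = p'−p = (-0.1030,0.3710); α = Δx/Fx = (-103/1000) / (-103/100) = 1/10
check: Δy/Fy = (371/1000) / (371/100) = 1/10 ✓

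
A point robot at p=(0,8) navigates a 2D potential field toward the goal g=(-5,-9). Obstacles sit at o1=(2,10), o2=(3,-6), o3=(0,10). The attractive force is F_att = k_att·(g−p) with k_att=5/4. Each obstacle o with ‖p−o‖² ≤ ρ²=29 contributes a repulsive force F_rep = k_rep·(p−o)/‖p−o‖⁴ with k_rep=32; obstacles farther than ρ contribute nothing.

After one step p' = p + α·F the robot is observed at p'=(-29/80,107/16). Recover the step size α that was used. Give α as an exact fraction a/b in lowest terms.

F_att = 5/4·(g−p) = 5/4·(-5,-17) = (-6.2500,-21.2500)
o1: d²=8 ≤ ρ²=29; F_rep = 32·(-2,-2)/8² = (-1.0000,-1.0000)
o2: d²=205 > ρ²=29 → inactive
o3: d²=4 ≤ ρ²=29; F_rep = 32·(0,-2)/4² = (0.0000,-4.0000)
F = F_att + ΣF_rep = (-7.2500,-26.2500)
Δp = p'−p = (-0.3625,-1.3125); α = Δx/Fx = (-29/80) / (-29/4) = 1/20
check: Δy/Fy = (-21/16) / (-105/4) = 1/20 ✓

α = 1/20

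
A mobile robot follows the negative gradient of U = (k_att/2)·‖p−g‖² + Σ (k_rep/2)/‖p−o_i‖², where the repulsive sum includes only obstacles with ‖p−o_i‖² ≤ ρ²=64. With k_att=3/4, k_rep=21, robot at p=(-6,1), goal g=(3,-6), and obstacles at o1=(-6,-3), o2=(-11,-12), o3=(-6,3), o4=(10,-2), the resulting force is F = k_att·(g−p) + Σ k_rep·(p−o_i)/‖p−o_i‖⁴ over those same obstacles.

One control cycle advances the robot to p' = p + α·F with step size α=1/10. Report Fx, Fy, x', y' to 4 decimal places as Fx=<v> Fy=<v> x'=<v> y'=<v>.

F_att = 3/4·(g−p) = 3/4·(9,-7) = (6.7500,-5.2500)
o1: d²=16 ≤ ρ²=64; F_rep = 21·(0,4)/16² = (0.0000,0.3281)
o2: d²=194 > ρ²=64 → inactive
o3: d²=4 ≤ ρ²=64; F_rep = 21·(0,-2)/4² = (0.0000,-2.6250)
o4: d²=265 > ρ²=64 → inactive
F = F_att + ΣF_rep = (6.7500,-7.5469)
p' = p + 1/10·F = (-5.3250,0.2453)

Fx=6.7500 Fy=-7.5469 x'=-5.3250 y'=0.2453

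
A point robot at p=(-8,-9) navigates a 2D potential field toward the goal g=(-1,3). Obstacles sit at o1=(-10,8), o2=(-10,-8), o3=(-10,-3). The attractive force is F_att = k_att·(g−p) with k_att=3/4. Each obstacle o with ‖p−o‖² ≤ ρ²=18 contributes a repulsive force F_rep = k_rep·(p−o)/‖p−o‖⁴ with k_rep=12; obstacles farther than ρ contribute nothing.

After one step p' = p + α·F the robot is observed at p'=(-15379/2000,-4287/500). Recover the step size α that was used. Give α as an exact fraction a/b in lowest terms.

F_att = 3/4·(g−p) = 3/4·(7,12) = (5.2500,9.0000)
o1: d²=293 > ρ²=18 → inactive
o2: d²=5 ≤ ρ²=18; F_rep = 12·(2,-1)/5² = (0.9600,-0.4800)
o3: d²=40 > ρ²=18 → inactive
F = F_att + ΣF_rep = (6.2100,8.5200)
Δp = p'−p = (0.3105,0.4260); α = Δx/Fx = (621/2000) / (621/100) = 1/20
check: Δy/Fy = (213/500) / (213/25) = 1/20 ✓

α = 1/20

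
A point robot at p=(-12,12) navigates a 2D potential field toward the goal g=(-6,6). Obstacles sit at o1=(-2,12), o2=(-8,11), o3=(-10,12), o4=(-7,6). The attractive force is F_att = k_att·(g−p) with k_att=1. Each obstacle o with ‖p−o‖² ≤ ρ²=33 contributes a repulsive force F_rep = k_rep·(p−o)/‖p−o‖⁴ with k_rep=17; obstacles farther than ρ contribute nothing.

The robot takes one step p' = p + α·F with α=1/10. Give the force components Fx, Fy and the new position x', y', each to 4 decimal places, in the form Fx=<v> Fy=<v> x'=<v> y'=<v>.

F_att = 1·(g−p) = 1·(6,-6) = (6.0000,-6.0000)
o1: d²=100 > ρ²=33 → inactive
o2: d²=17 ≤ ρ²=33; F_rep = 17·(-4,1)/17² = (-0.2353,0.0588)
o3: d²=4 ≤ ρ²=33; F_rep = 17·(-2,0)/4² = (-2.1250,0.0000)
o4: d²=61 > ρ²=33 → inactive
F = F_att + ΣF_rep = (3.6397,-5.9412)
p' = p + 1/10·F = (-11.6360,11.4059)

Fx=3.6397 Fy=-5.9412 x'=-11.6360 y'=11.4059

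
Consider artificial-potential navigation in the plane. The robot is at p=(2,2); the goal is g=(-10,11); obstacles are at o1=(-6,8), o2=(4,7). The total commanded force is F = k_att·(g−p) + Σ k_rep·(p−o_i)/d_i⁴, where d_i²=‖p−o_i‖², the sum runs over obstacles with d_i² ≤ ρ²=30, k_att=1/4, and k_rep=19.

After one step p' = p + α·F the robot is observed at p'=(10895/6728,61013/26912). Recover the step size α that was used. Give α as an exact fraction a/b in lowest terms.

F_att = 1/4·(g−p) = 1/4·(-12,9) = (-3.0000,2.2500)
o1: d²=100 > ρ²=30 → inactive
o2: d²=29 ≤ ρ²=30; F_rep = 19·(-2,-5)/29² = (-0.0452,-0.1130)
F = F_att + ΣF_rep = (-3.0452,2.1370)
Δp = p'−p = (-0.3806,0.2671); α = Δx/Fx = (-2561/6728) / (-2561/841) = 1/8
check: Δy/Fy = (7189/26912) / (7189/3364) = 1/8 ✓

α = 1/8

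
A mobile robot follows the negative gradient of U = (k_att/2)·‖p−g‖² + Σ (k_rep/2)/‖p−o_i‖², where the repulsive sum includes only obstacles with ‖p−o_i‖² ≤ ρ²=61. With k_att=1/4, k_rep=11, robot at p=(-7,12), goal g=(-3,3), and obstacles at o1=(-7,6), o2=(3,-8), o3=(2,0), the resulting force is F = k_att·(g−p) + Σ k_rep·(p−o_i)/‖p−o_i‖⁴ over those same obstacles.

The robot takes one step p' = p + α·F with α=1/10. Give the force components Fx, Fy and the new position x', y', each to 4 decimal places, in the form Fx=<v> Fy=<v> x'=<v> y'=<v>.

F_att = 1/4·(g−p) = 1/4·(4,-9) = (1.0000,-2.2500)
o1: d²=36 ≤ ρ²=61; F_rep = 11·(0,6)/36² = (0.0000,0.0509)
o2: d²=500 > ρ²=61 → inactive
o3: d²=225 > ρ²=61 → inactive
F = F_att + ΣF_rep = (1.0000,-2.1991)
p' = p + 1/10·F = (-6.9000,11.7801)

Fx=1.0000 Fy=-2.1991 x'=-6.9000 y'=11.7801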